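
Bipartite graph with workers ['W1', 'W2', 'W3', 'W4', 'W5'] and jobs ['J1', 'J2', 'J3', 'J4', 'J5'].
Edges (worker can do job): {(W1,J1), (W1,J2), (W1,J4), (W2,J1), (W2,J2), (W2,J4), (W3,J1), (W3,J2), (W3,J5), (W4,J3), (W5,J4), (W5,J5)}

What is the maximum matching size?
Maximum matching size = 5

Maximum matching: {(W1,J1), (W2,J2), (W3,J5), (W4,J3), (W5,J4)}
Size: 5

This assigns 5 workers to 5 distinct jobs.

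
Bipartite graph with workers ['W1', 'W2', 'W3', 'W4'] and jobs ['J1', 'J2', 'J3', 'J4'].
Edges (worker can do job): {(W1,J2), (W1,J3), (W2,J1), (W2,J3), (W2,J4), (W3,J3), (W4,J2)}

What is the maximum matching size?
Maximum matching size = 3

Maximum matching: {(W2,J1), (W3,J3), (W4,J2)}
Size: 3

This assigns 3 workers to 3 distinct jobs.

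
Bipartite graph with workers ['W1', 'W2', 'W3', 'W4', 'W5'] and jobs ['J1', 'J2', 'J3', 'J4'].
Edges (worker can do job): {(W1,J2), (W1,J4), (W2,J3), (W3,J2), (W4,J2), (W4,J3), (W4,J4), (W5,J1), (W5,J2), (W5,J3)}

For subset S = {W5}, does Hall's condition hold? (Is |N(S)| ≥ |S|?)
Yes: |N(S)| = 3, |S| = 1

Subset S = {W5}
Neighbors N(S) = {J1, J2, J3}

|N(S)| = 3, |S| = 1
Hall's condition: |N(S)| ≥ |S| is satisfied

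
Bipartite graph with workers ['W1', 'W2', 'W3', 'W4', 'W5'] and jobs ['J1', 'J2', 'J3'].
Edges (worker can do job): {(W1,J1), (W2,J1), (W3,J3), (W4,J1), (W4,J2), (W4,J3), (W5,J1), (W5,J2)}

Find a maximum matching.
Matching: {(W3,J3), (W4,J2), (W5,J1)}

Maximum matching (size 3):
  W3 → J3
  W4 → J2
  W5 → J1

Each worker is assigned to at most one job, and each job to at most one worker.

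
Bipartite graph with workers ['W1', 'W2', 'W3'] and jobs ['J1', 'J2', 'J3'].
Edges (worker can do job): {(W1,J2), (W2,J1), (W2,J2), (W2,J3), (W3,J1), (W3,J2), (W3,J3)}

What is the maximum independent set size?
Maximum independent set = 3

By König's theorem:
- Min vertex cover = Max matching = 3
- Max independent set = Total vertices - Min vertex cover
- Max independent set = 6 - 3 = 3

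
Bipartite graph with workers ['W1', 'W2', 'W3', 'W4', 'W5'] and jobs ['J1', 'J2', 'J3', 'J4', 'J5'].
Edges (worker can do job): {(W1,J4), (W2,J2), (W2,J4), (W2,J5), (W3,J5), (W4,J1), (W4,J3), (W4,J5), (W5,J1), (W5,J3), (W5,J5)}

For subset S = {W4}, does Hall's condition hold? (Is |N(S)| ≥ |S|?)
Yes: |N(S)| = 3, |S| = 1

Subset S = {W4}
Neighbors N(S) = {J1, J3, J5}

|N(S)| = 3, |S| = 1
Hall's condition: |N(S)| ≥ |S| is satisfied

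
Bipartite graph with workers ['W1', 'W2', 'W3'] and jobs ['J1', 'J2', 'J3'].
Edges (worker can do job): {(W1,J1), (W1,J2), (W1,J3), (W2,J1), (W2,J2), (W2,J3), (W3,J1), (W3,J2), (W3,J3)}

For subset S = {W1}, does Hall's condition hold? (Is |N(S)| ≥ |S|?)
Yes: |N(S)| = 3, |S| = 1

Subset S = {W1}
Neighbors N(S) = {J1, J2, J3}

|N(S)| = 3, |S| = 1
Hall's condition: |N(S)| ≥ |S| is satisfied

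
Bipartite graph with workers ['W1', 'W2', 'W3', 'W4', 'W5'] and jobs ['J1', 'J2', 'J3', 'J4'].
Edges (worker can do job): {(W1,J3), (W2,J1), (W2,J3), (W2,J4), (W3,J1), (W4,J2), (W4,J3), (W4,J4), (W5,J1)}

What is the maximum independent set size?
Maximum independent set = 5

By König's theorem:
- Min vertex cover = Max matching = 4
- Max independent set = Total vertices - Min vertex cover
- Max independent set = 9 - 4 = 5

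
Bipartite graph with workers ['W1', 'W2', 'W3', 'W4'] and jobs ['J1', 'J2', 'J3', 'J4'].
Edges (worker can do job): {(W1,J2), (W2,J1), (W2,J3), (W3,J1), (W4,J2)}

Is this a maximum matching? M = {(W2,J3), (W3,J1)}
No, size 2 is not maximum

Proposed matching has size 2.
Maximum matching size for this graph: 3.

This is NOT maximum - can be improved to size 3.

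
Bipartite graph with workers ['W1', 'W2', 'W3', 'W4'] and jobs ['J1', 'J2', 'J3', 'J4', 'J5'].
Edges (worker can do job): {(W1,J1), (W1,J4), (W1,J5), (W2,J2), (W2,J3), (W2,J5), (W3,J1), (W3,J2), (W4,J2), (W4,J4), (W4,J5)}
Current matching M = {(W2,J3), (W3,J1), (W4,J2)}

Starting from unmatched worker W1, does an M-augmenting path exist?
Yes: W1 → J5

An M-augmenting path alternates non-matching / matching edges, starting and ending at unmatched vertices.
Path: W1 → J5
(J5 is unmatched in M, so the path is augmenting.)
Flipping edges along this path would increase |M| from 3 to 4.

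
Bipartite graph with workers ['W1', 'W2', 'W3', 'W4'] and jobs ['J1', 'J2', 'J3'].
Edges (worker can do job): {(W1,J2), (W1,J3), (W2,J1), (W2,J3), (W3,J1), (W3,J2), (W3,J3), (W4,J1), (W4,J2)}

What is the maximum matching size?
Maximum matching size = 3

Maximum matching: {(W1,J3), (W3,J2), (W4,J1)}
Size: 3

This assigns 3 workers to 3 distinct jobs.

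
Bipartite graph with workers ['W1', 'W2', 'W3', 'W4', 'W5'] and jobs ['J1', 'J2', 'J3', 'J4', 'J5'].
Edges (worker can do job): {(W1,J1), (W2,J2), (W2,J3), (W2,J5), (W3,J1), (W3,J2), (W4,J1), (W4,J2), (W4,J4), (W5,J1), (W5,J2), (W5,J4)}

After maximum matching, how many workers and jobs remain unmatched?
Unmatched: 1 workers, 1 jobs

Maximum matching size: 4
Workers: 5 total, 4 matched, 1 unmatched
Jobs: 5 total, 4 matched, 1 unmatched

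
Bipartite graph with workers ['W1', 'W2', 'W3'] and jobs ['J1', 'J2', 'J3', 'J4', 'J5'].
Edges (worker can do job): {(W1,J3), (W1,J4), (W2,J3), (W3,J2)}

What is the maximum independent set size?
Maximum independent set = 5

By König's theorem:
- Min vertex cover = Max matching = 3
- Max independent set = Total vertices - Min vertex cover
- Max independent set = 8 - 3 = 5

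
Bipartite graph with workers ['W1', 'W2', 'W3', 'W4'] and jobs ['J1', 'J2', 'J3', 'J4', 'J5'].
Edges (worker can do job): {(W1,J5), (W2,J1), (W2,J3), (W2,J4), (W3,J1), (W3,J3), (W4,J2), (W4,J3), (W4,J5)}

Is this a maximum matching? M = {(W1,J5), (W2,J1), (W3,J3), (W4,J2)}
Yes, size 4 is maximum

Proposed matching has size 4.
Maximum matching size for this graph: 4.

This is a maximum matching.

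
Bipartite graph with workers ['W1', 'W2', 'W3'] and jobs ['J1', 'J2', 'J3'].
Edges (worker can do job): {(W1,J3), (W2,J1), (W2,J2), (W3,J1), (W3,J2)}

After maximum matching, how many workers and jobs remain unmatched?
Unmatched: 0 workers, 0 jobs

Maximum matching size: 3
Workers: 3 total, 3 matched, 0 unmatched
Jobs: 3 total, 3 matched, 0 unmatched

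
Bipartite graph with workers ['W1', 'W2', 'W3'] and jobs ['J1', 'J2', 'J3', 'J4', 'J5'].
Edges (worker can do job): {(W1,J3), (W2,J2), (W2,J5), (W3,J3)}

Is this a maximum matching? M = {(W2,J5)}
No, size 1 is not maximum

Proposed matching has size 1.
Maximum matching size for this graph: 2.

This is NOT maximum - can be improved to size 2.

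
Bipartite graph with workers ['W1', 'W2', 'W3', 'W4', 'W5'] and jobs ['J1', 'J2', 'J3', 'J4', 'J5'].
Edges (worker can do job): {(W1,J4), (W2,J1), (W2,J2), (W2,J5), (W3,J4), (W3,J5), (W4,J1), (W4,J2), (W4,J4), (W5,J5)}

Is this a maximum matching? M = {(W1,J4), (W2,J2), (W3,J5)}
No, size 3 is not maximum

Proposed matching has size 3.
Maximum matching size for this graph: 4.

This is NOT maximum - can be improved to size 4.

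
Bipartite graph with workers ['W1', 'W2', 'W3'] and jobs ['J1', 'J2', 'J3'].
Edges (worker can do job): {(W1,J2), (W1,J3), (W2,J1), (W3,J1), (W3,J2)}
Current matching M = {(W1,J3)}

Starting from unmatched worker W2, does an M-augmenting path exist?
Yes: W2 → J1

An M-augmenting path alternates non-matching / matching edges, starting and ending at unmatched vertices.
Path: W2 → J1
(J1 is unmatched in M, so the path is augmenting.)
Flipping edges along this path would increase |M| from 1 to 2.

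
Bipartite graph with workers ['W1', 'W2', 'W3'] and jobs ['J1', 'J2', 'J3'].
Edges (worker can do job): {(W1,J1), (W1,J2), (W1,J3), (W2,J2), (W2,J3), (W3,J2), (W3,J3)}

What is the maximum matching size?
Maximum matching size = 3

Maximum matching: {(W1,J1), (W2,J2), (W3,J3)}
Size: 3

This assigns 3 workers to 3 distinct jobs.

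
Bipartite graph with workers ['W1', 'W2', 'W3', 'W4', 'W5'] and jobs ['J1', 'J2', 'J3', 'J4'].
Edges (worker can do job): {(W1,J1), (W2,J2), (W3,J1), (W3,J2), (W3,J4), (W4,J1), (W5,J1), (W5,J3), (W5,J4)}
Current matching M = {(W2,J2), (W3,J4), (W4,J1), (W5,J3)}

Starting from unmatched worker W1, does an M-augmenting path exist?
No augmenting path from W1

Alternating search from W1 reaches jobs: {J1}.
Every reachable job is already matched in M, and following those matched edges back to workers exposes no further unvisited jobs.
No M-augmenting path from W1 exists.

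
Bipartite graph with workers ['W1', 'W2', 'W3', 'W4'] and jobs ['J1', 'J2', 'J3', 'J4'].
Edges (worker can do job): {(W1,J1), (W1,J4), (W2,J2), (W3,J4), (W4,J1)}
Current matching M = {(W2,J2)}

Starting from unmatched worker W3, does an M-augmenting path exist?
Yes: W3 → J4

An M-augmenting path alternates non-matching / matching edges, starting and ending at unmatched vertices.
Path: W3 → J4
(J4 is unmatched in M, so the path is augmenting.)
Flipping edges along this path would increase |M| from 1 to 2.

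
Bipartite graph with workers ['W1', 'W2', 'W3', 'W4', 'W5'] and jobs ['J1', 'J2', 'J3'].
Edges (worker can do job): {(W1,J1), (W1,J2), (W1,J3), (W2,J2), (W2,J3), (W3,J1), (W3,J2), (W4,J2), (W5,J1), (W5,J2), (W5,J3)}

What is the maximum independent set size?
Maximum independent set = 5

By König's theorem:
- Min vertex cover = Max matching = 3
- Max independent set = Total vertices - Min vertex cover
- Max independent set = 8 - 3 = 5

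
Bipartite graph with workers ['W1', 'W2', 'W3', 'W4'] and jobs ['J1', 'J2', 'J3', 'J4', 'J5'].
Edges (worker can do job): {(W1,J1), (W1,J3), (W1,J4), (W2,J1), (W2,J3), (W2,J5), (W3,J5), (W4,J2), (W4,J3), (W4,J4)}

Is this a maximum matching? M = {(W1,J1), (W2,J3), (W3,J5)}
No, size 3 is not maximum

Proposed matching has size 3.
Maximum matching size for this graph: 4.

This is NOT maximum - can be improved to size 4.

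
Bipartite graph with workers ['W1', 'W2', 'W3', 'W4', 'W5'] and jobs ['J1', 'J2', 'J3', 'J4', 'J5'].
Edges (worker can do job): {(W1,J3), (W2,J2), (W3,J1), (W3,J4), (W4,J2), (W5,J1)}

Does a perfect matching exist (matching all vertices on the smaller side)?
No, maximum matching has size 4 < 5

Maximum matching has size 4, need 5 for perfect matching.
Unmatched workers: ['W2']
Unmatched jobs: ['J5']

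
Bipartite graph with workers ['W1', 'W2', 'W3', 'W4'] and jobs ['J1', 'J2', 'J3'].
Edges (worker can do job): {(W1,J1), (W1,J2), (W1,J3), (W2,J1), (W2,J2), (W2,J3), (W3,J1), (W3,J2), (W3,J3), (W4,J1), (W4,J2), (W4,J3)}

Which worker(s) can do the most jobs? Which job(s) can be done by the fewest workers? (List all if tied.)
Most versatile: W1, W2, W3, W4 (3 jobs); Least covered: J1, J2, J3 (4 workers)

Worker degrees (jobs they can do): W1:3, W2:3, W3:3, W4:3
Job degrees (workers who can do it): J1:4, J2:4, J3:4

Maximum worker degree is 3, achieved by: W1, W2, W3, W4
Minimum job degree is 4, achieved by: J1, J2, J3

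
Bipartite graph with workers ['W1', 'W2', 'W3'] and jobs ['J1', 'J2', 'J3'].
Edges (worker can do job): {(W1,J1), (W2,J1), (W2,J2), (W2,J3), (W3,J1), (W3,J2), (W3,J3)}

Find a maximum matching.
Matching: {(W1,J1), (W2,J2), (W3,J3)}

Maximum matching (size 3):
  W1 → J1
  W2 → J2
  W3 → J3

Each worker is assigned to at most one job, and each job to at most one worker.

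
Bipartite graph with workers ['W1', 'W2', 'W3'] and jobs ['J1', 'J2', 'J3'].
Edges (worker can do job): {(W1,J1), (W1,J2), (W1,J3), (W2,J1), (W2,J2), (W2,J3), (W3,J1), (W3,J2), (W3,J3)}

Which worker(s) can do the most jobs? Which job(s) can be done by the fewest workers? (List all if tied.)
Most versatile: W1, W2, W3 (3 jobs); Least covered: J1, J2, J3 (3 workers)

Worker degrees (jobs they can do): W1:3, W2:3, W3:3
Job degrees (workers who can do it): J1:3, J2:3, J3:3

Maximum worker degree is 3, achieved by: W1, W2, W3
Minimum job degree is 3, achieved by: J1, J2, J3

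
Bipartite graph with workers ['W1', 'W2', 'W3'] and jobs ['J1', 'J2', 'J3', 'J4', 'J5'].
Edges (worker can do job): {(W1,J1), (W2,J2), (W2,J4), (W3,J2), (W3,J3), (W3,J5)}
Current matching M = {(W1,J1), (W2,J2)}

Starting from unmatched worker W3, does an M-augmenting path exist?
Yes: W3 → J5

An M-augmenting path alternates non-matching / matching edges, starting and ending at unmatched vertices.
Path: W3 → J5
(J5 is unmatched in M, so the path is augmenting.)
Flipping edges along this path would increase |M| from 2 to 3.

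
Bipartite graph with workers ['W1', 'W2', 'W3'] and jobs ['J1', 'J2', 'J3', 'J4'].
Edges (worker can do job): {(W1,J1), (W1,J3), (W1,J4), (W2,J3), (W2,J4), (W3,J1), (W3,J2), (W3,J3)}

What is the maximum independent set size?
Maximum independent set = 4

By König's theorem:
- Min vertex cover = Max matching = 3
- Max independent set = Total vertices - Min vertex cover
- Max independent set = 7 - 3 = 4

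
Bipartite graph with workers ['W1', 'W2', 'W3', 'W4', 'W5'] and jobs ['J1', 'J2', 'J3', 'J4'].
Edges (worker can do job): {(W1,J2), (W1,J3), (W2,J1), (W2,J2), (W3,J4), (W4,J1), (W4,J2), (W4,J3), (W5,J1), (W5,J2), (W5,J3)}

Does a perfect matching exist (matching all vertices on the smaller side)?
Yes, perfect matching exists (size 4)

Perfect matching: {(W1,J3), (W3,J4), (W4,J1), (W5,J2)}
All 4 vertices on the smaller side are matched.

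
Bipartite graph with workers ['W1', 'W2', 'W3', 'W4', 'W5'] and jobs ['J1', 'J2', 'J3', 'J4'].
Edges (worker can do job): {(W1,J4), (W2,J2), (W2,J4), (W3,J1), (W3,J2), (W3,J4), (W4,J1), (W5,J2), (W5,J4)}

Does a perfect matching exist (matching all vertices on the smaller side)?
No, maximum matching has size 3 < 4

Maximum matching has size 3, need 4 for perfect matching.
Unmatched workers: ['W1', 'W2']
Unmatched jobs: ['J3']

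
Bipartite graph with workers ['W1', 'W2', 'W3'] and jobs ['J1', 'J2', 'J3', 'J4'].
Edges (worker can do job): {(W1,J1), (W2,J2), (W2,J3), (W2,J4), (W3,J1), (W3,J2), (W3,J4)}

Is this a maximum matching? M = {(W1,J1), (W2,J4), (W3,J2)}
Yes, size 3 is maximum

Proposed matching has size 3.
Maximum matching size for this graph: 3.

This is a maximum matching.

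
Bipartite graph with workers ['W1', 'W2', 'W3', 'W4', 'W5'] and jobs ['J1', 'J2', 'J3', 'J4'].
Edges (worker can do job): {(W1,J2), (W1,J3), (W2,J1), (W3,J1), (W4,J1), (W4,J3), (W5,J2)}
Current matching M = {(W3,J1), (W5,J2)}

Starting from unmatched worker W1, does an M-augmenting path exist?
Yes: W1 → J3

An M-augmenting path alternates non-matching / matching edges, starting and ending at unmatched vertices.
Path: W1 → J3
(J3 is unmatched in M, so the path is augmenting.)
Flipping edges along this path would increase |M| from 2 to 3.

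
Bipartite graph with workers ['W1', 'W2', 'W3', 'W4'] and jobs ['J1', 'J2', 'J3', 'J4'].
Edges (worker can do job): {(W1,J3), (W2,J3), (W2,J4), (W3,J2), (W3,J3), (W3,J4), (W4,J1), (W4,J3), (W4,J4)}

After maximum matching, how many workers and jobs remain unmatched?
Unmatched: 0 workers, 0 jobs

Maximum matching size: 4
Workers: 4 total, 4 matched, 0 unmatched
Jobs: 4 total, 4 matched, 0 unmatched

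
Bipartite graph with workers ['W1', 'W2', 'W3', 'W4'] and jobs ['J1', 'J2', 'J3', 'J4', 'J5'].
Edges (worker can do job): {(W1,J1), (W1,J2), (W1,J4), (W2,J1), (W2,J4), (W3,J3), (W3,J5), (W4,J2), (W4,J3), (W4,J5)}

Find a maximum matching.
Matching: {(W1,J4), (W2,J1), (W3,J3), (W4,J5)}

Maximum matching (size 4):
  W1 → J4
  W2 → J1
  W3 → J3
  W4 → J5

Each worker is assigned to at most one job, and each job to at most one worker.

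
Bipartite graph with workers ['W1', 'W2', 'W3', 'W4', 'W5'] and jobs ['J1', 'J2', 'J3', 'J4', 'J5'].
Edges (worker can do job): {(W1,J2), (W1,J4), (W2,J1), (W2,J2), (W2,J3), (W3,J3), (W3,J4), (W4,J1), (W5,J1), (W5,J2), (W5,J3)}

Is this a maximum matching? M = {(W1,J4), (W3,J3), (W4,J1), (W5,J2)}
Yes, size 4 is maximum

Proposed matching has size 4.
Maximum matching size for this graph: 4.

This is a maximum matching.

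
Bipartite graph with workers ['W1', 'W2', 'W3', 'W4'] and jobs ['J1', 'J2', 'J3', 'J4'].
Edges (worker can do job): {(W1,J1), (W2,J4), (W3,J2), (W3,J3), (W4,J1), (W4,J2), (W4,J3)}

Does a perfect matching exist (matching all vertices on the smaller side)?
Yes, perfect matching exists (size 4)

Perfect matching: {(W1,J1), (W2,J4), (W3,J2), (W4,J3)}
All 4 vertices on the smaller side are matched.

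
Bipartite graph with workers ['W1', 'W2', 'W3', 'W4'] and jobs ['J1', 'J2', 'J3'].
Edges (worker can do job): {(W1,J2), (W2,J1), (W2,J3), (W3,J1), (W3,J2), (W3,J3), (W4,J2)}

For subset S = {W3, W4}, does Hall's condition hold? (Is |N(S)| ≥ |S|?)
Yes: |N(S)| = 3, |S| = 2

Subset S = {W3, W4}
Neighbors N(S) = {J1, J2, J3}

|N(S)| = 3, |S| = 2
Hall's condition: |N(S)| ≥ |S| is satisfied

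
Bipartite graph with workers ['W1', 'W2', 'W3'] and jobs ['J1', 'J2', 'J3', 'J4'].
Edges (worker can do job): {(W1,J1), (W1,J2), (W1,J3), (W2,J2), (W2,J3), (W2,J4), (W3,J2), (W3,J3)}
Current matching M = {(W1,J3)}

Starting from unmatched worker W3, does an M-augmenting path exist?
Yes: W3 → J2

An M-augmenting path alternates non-matching / matching edges, starting and ending at unmatched vertices.
Path: W3 → J2
(J2 is unmatched in M, so the path is augmenting.)
Flipping edges along this path would increase |M| from 1 to 2.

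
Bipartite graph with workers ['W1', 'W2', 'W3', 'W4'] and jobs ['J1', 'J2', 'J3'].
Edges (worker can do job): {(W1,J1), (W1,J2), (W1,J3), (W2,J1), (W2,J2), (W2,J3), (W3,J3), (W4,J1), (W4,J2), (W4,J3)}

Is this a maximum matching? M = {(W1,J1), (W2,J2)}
No, size 2 is not maximum

Proposed matching has size 2.
Maximum matching size for this graph: 3.

This is NOT maximum - can be improved to size 3.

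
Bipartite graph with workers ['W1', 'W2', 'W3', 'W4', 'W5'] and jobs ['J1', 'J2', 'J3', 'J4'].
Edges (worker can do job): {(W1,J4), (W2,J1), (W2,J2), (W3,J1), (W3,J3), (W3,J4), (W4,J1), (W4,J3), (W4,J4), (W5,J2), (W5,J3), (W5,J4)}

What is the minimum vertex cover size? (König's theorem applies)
Minimum vertex cover size = 4

By König's theorem: in bipartite graphs,
min vertex cover = max matching = 4

Maximum matching has size 4, so minimum vertex cover also has size 4.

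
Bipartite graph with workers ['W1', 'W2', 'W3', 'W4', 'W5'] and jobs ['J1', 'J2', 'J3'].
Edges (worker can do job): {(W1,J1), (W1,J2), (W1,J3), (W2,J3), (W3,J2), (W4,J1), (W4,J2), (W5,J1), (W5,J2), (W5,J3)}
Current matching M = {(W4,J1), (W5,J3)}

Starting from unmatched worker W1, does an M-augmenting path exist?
Yes: W1 → J2

An M-augmenting path alternates non-matching / matching edges, starting and ending at unmatched vertices.
Path: W1 → J2
(J2 is unmatched in M, so the path is augmenting.)
Flipping edges along this path would increase |M| from 2 to 3.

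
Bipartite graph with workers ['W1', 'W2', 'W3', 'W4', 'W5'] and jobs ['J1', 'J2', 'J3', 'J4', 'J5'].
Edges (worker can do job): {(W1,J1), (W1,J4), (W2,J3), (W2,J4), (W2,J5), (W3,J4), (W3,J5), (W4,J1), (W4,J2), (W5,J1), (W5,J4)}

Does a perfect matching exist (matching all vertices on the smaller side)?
Yes, perfect matching exists (size 5)

Perfect matching: {(W1,J1), (W2,J3), (W3,J5), (W4,J2), (W5,J4)}
All 5 vertices on the smaller side are matched.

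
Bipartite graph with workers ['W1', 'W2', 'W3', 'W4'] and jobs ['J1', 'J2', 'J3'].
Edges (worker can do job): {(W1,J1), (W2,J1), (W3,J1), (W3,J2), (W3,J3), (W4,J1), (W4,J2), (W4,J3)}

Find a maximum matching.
Matching: {(W1,J1), (W3,J2), (W4,J3)}

Maximum matching (size 3):
  W1 → J1
  W3 → J2
  W4 → J3

Each worker is assigned to at most one job, and each job to at most one worker.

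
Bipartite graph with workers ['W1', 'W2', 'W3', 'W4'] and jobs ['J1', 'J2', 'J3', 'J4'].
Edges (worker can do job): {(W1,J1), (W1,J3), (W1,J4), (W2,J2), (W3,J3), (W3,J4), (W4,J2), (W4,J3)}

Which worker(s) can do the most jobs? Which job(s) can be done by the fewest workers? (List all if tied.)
Most versatile: W1 (3 jobs); Least covered: J1 (1 workers)

Worker degrees (jobs they can do): W1:3, W2:1, W3:2, W4:2
Job degrees (workers who can do it): J1:1, J2:2, J3:3, J4:2

Maximum worker degree is 3, achieved by: W1
Minimum job degree is 1, achieved by: J1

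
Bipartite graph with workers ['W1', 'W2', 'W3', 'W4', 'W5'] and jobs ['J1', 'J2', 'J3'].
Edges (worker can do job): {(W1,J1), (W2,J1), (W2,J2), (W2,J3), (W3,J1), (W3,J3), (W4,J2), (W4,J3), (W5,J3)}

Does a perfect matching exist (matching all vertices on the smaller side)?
Yes, perfect matching exists (size 3)

Perfect matching: {(W3,J1), (W4,J2), (W5,J3)}
All 3 vertices on the smaller side are matched.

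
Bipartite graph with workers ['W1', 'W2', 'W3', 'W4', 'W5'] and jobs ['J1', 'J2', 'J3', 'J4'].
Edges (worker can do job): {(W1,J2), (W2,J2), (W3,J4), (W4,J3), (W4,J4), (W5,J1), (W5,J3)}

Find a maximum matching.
Matching: {(W1,J2), (W3,J4), (W4,J3), (W5,J1)}

Maximum matching (size 4):
  W1 → J2
  W3 → J4
  W4 → J3
  W5 → J1

Each worker is assigned to at most one job, and each job to at most one worker.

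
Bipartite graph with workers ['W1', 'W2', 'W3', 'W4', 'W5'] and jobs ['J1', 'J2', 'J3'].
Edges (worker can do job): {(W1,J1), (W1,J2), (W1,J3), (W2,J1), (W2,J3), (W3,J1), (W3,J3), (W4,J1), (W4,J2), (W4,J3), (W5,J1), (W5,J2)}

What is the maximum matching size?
Maximum matching size = 3

Maximum matching: {(W3,J1), (W4,J3), (W5,J2)}
Size: 3

This assigns 3 workers to 3 distinct jobs.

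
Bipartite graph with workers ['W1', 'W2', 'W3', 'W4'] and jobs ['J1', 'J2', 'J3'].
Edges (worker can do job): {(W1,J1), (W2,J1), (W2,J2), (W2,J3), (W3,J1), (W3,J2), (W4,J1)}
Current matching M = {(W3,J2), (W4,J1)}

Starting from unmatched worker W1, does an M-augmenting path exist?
No augmenting path from W1

Alternating search from W1 reaches jobs: {J1}.
Every reachable job is already matched in M, and following those matched edges back to workers exposes no further unvisited jobs.
No M-augmenting path from W1 exists.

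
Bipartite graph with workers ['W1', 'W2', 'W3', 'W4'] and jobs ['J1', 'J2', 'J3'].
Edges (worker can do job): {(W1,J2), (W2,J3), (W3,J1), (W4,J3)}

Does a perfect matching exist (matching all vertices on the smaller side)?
Yes, perfect matching exists (size 3)

Perfect matching: {(W1,J2), (W3,J1), (W4,J3)}
All 3 vertices on the smaller side are matched.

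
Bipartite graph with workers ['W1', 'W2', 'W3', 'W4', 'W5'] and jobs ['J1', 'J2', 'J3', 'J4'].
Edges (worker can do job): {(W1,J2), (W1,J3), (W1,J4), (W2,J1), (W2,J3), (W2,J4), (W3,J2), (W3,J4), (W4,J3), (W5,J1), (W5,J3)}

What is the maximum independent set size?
Maximum independent set = 5

By König's theorem:
- Min vertex cover = Max matching = 4
- Max independent set = Total vertices - Min vertex cover
- Max independent set = 9 - 4 = 5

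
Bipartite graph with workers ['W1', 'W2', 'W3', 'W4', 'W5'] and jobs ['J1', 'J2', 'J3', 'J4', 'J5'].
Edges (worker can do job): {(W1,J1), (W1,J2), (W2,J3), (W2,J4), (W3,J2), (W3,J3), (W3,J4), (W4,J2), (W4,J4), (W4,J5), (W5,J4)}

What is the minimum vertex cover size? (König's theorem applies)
Minimum vertex cover size = 5

By König's theorem: in bipartite graphs,
min vertex cover = max matching = 5

Maximum matching has size 5, so minimum vertex cover also has size 5.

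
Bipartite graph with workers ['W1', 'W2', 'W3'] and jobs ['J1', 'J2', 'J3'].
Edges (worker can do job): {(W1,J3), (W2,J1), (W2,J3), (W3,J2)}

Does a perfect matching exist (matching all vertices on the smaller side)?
Yes, perfect matching exists (size 3)

Perfect matching: {(W1,J3), (W2,J1), (W3,J2)}
All 3 vertices on the smaller side are matched.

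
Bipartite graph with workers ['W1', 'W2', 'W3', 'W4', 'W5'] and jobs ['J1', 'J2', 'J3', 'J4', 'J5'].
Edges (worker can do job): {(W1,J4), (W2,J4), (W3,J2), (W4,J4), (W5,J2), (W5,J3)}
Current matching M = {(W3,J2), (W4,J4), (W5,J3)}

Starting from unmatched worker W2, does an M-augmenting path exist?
No augmenting path from W2

Alternating search from W2 reaches jobs: {J4}.
Every reachable job is already matched in M, and following those matched edges back to workers exposes no further unvisited jobs.
No M-augmenting path from W2 exists.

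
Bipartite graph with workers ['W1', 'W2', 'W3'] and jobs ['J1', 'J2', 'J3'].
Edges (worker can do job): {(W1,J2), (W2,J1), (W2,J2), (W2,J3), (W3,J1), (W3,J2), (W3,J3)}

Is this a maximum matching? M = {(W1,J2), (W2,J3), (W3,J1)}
Yes, size 3 is maximum

Proposed matching has size 3.
Maximum matching size for this graph: 3.

This is a maximum matching.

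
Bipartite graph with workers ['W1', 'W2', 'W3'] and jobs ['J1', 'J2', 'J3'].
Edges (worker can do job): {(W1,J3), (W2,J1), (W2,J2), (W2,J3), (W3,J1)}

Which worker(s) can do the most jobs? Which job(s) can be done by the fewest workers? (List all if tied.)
Most versatile: W2 (3 jobs); Least covered: J2 (1 workers)

Worker degrees (jobs they can do): W1:1, W2:3, W3:1
Job degrees (workers who can do it): J1:2, J2:1, J3:2

Maximum worker degree is 3, achieved by: W2
Minimum job degree is 1, achieved by: J2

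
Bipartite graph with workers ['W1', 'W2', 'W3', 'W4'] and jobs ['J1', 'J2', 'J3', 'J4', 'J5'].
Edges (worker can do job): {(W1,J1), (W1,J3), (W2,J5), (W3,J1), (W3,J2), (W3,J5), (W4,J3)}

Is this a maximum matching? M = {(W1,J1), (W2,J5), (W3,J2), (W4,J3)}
Yes, size 4 is maximum

Proposed matching has size 4.
Maximum matching size for this graph: 4.

This is a maximum matching.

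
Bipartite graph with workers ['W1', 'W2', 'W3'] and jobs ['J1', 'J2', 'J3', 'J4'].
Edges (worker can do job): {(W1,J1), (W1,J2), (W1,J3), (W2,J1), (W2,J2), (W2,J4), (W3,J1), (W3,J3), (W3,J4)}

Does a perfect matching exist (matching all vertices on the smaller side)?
Yes, perfect matching exists (size 3)

Perfect matching: {(W1,J2), (W2,J4), (W3,J3)}
All 3 vertices on the smaller side are matched.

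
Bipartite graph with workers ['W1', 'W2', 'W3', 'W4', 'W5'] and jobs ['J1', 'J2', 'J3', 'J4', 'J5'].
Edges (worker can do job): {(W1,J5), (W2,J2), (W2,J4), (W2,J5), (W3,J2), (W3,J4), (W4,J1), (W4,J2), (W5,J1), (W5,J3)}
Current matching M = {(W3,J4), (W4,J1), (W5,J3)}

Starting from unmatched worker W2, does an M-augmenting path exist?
Yes: W2 → J2

An M-augmenting path alternates non-matching / matching edges, starting and ending at unmatched vertices.
Path: W2 → J2
(J2 is unmatched in M, so the path is augmenting.)
Flipping edges along this path would increase |M| from 3 to 4.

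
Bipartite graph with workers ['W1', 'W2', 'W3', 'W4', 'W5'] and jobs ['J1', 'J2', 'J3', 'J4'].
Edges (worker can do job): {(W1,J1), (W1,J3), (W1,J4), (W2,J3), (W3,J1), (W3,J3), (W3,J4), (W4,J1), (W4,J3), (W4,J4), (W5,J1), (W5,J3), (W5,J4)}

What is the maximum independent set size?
Maximum independent set = 6

By König's theorem:
- Min vertex cover = Max matching = 3
- Max independent set = Total vertices - Min vertex cover
- Max independent set = 9 - 3 = 6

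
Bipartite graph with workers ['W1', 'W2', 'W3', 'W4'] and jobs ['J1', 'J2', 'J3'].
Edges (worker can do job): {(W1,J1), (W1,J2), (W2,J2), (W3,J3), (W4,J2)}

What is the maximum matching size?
Maximum matching size = 3

Maximum matching: {(W1,J1), (W3,J3), (W4,J2)}
Size: 3

This assigns 3 workers to 3 distinct jobs.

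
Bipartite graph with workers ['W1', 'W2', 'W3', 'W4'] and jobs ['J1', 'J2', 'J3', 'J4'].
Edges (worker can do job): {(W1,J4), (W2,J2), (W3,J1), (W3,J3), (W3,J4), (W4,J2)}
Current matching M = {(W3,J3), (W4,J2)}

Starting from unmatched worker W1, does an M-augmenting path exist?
Yes: W1 → J4

An M-augmenting path alternates non-matching / matching edges, starting and ending at unmatched vertices.
Path: W1 → J4
(J4 is unmatched in M, so the path is augmenting.)
Flipping edges along this path would increase |M| from 2 to 3.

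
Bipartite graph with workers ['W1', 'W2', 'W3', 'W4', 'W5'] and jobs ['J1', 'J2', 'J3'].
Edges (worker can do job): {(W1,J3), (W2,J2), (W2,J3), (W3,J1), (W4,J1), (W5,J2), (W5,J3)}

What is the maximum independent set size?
Maximum independent set = 5

By König's theorem:
- Min vertex cover = Max matching = 3
- Max independent set = Total vertices - Min vertex cover
- Max independent set = 8 - 3 = 5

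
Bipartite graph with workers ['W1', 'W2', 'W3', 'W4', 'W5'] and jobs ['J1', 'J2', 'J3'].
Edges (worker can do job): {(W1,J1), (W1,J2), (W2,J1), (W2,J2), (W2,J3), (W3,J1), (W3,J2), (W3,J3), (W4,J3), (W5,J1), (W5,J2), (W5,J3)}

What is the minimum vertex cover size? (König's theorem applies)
Minimum vertex cover size = 3

By König's theorem: in bipartite graphs,
min vertex cover = max matching = 3

Maximum matching has size 3, so minimum vertex cover also has size 3.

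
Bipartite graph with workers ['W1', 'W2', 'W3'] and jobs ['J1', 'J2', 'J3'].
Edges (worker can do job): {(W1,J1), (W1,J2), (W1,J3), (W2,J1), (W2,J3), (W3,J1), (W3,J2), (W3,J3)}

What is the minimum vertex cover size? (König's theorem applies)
Minimum vertex cover size = 3

By König's theorem: in bipartite graphs,
min vertex cover = max matching = 3

Maximum matching has size 3, so minimum vertex cover also has size 3.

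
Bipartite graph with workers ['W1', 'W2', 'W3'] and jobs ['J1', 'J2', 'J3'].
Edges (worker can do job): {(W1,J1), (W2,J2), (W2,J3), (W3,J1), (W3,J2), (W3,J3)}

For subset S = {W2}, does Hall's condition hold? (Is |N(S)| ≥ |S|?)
Yes: |N(S)| = 2, |S| = 1

Subset S = {W2}
Neighbors N(S) = {J2, J3}

|N(S)| = 2, |S| = 1
Hall's condition: |N(S)| ≥ |S| is satisfied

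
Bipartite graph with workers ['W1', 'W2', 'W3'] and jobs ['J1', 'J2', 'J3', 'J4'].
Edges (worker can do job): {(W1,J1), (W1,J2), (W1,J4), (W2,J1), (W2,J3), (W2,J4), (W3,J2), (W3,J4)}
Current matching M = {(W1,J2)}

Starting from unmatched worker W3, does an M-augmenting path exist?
Yes: W3 → J4

An M-augmenting path alternates non-matching / matching edges, starting and ending at unmatched vertices.
Path: W3 → J4
(J4 is unmatched in M, so the path is augmenting.)
Flipping edges along this path would increase |M| from 1 to 2.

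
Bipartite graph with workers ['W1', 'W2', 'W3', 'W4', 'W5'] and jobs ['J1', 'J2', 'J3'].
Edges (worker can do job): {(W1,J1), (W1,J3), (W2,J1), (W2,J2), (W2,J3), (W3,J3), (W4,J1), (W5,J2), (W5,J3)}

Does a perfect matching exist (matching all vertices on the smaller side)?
Yes, perfect matching exists (size 3)

Perfect matching: {(W3,J3), (W4,J1), (W5,J2)}
All 3 vertices on the smaller side are matched.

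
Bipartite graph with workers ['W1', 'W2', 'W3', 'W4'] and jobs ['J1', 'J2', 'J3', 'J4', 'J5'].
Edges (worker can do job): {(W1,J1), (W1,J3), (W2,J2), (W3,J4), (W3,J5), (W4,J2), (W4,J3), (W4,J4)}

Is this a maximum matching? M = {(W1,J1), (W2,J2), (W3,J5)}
No, size 3 is not maximum

Proposed matching has size 3.
Maximum matching size for this graph: 4.

This is NOT maximum - can be improved to size 4.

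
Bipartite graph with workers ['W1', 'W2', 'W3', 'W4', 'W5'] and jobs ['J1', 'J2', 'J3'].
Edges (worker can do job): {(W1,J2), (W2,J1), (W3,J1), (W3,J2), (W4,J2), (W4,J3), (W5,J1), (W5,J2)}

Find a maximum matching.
Matching: {(W3,J1), (W4,J3), (W5,J2)}

Maximum matching (size 3):
  W3 → J1
  W4 → J3
  W5 → J2

Each worker is assigned to at most one job, and each job to at most one worker.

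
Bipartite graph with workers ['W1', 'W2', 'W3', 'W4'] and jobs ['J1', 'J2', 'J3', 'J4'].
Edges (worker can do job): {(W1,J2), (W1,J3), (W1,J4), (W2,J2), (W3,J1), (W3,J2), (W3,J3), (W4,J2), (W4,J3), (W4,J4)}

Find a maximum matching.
Matching: {(W1,J3), (W2,J2), (W3,J1), (W4,J4)}

Maximum matching (size 4):
  W1 → J3
  W2 → J2
  W3 → J1
  W4 → J4

Each worker is assigned to at most one job, and each job to at most one worker.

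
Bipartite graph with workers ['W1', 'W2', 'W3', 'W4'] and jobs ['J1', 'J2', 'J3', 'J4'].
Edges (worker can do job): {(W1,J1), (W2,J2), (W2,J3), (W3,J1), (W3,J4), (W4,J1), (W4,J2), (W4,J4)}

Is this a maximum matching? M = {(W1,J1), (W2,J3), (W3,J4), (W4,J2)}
Yes, size 4 is maximum

Proposed matching has size 4.
Maximum matching size for this graph: 4.

This is a maximum matching.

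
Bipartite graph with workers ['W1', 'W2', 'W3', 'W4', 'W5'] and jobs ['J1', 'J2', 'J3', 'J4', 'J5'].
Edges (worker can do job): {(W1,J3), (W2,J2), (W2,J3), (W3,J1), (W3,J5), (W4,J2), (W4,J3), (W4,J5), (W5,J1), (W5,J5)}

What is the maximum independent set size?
Maximum independent set = 6

By König's theorem:
- Min vertex cover = Max matching = 4
- Max independent set = Total vertices - Min vertex cover
- Max independent set = 10 - 4 = 6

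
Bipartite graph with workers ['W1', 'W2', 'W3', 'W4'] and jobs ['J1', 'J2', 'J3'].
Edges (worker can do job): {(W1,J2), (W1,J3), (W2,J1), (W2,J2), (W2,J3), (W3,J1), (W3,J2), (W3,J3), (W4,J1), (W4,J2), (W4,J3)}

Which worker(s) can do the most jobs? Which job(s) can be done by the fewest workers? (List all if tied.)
Most versatile: W2, W3, W4 (3 jobs); Least covered: J1 (3 workers)

Worker degrees (jobs they can do): W1:2, W2:3, W3:3, W4:3
Job degrees (workers who can do it): J1:3, J2:4, J3:4

Maximum worker degree is 3, achieved by: W2, W3, W4
Minimum job degree is 3, achieved by: J1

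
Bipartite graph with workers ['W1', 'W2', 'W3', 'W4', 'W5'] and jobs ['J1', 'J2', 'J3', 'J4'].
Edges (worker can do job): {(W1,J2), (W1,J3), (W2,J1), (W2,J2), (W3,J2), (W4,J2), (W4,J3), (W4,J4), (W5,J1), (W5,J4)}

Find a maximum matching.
Matching: {(W2,J1), (W3,J2), (W4,J3), (W5,J4)}

Maximum matching (size 4):
  W2 → J1
  W3 → J2
  W4 → J3
  W5 → J4

Each worker is assigned to at most one job, and each job to at most one worker.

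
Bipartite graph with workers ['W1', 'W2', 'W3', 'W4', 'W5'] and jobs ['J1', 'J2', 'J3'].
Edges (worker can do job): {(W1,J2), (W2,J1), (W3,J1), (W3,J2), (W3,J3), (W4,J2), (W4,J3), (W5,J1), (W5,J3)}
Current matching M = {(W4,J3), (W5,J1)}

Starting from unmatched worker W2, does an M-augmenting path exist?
Yes: W2 → J1 → W5 → J3 → W4 → J2

An M-augmenting path alternates non-matching / matching edges, starting and ending at unmatched vertices.
Path: W2 → J1 → W5 → J3 → W4 → J2
(J2 is unmatched in M, so the path is augmenting.)
Flipping edges along this path would increase |M| from 2 to 3.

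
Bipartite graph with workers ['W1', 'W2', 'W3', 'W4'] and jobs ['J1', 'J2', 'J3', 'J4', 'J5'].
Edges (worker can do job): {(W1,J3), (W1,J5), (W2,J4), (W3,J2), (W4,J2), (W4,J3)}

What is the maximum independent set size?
Maximum independent set = 5

By König's theorem:
- Min vertex cover = Max matching = 4
- Max independent set = Total vertices - Min vertex cover
- Max independent set = 9 - 4 = 5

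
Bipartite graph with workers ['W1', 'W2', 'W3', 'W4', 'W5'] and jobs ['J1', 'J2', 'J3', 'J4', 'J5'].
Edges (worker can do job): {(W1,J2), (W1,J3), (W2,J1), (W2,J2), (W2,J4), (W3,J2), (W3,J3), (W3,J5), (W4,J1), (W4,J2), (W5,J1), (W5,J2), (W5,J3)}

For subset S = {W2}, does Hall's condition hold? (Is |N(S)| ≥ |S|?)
Yes: |N(S)| = 3, |S| = 1

Subset S = {W2}
Neighbors N(S) = {J1, J2, J4}

|N(S)| = 3, |S| = 1
Hall's condition: |N(S)| ≥ |S| is satisfied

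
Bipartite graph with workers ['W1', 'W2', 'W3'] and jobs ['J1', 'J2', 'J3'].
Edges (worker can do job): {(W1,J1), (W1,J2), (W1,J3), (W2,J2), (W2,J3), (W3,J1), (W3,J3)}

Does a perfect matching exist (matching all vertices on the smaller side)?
Yes, perfect matching exists (size 3)

Perfect matching: {(W1,J1), (W2,J2), (W3,J3)}
All 3 vertices on the smaller side are matched.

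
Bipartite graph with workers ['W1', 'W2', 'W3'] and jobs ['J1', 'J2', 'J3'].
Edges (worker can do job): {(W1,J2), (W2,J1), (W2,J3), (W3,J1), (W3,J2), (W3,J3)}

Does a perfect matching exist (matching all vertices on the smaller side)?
Yes, perfect matching exists (size 3)

Perfect matching: {(W1,J2), (W2,J3), (W3,J1)}
All 3 vertices on the smaller side are matched.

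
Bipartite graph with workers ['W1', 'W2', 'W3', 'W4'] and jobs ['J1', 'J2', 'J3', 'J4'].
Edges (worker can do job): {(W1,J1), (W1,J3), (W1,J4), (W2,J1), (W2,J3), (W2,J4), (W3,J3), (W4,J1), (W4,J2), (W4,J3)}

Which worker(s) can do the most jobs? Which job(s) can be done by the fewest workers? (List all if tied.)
Most versatile: W1, W2, W4 (3 jobs); Least covered: J2 (1 workers)

Worker degrees (jobs they can do): W1:3, W2:3, W3:1, W4:3
Job degrees (workers who can do it): J1:3, J2:1, J3:4, J4:2

Maximum worker degree is 3, achieved by: W1, W2, W4
Minimum job degree is 1, achieved by: J2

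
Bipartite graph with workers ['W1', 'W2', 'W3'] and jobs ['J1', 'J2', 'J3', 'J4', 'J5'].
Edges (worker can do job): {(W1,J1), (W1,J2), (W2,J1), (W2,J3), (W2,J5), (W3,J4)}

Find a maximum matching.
Matching: {(W1,J1), (W2,J3), (W3,J4)}

Maximum matching (size 3):
  W1 → J1
  W2 → J3
  W3 → J4

Each worker is assigned to at most one job, and each job to at most one worker.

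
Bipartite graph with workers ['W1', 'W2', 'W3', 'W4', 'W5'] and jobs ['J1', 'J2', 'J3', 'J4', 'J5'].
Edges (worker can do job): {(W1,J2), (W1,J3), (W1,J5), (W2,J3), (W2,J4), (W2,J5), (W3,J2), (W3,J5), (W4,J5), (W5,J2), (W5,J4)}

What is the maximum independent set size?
Maximum independent set = 6

By König's theorem:
- Min vertex cover = Max matching = 4
- Max independent set = Total vertices - Min vertex cover
- Max independent set = 10 - 4 = 6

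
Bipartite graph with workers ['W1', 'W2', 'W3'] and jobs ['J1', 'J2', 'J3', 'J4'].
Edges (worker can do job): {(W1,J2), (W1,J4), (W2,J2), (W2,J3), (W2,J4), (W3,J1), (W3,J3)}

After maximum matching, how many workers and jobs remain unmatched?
Unmatched: 0 workers, 1 jobs

Maximum matching size: 3
Workers: 3 total, 3 matched, 0 unmatched
Jobs: 4 total, 3 matched, 1 unmatched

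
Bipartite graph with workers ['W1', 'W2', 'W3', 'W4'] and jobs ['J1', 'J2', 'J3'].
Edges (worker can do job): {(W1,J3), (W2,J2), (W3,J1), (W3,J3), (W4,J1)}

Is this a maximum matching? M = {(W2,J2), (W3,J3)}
No, size 2 is not maximum

Proposed matching has size 2.
Maximum matching size for this graph: 3.

This is NOT maximum - can be improved to size 3.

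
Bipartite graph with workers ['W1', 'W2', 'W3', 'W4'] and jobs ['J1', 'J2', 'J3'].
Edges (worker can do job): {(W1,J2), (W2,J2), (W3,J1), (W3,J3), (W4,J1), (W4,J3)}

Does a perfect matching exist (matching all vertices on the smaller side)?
Yes, perfect matching exists (size 3)

Perfect matching: {(W1,J2), (W3,J1), (W4,J3)}
All 3 vertices on the smaller side are matched.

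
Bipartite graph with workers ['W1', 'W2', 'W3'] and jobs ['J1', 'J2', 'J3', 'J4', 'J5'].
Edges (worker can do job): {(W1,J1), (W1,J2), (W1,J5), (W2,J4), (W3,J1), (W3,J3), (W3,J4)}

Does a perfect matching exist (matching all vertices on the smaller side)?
Yes, perfect matching exists (size 3)

Perfect matching: {(W1,J5), (W2,J4), (W3,J3)}
All 3 vertices on the smaller side are matched.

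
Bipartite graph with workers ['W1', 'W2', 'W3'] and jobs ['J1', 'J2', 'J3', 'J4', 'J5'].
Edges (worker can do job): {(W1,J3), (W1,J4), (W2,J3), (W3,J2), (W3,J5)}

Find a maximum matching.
Matching: {(W1,J4), (W2,J3), (W3,J2)}

Maximum matching (size 3):
  W1 → J4
  W2 → J3
  W3 → J2

Each worker is assigned to at most one job, and each job to at most one worker.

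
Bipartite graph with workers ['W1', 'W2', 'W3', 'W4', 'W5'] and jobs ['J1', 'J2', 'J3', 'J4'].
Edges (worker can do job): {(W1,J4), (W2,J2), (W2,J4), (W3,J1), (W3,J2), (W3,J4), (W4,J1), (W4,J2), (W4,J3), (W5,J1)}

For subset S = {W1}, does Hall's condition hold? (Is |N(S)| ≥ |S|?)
Yes: |N(S)| = 1, |S| = 1

Subset S = {W1}
Neighbors N(S) = {J4}

|N(S)| = 1, |S| = 1
Hall's condition: |N(S)| ≥ |S| is satisfied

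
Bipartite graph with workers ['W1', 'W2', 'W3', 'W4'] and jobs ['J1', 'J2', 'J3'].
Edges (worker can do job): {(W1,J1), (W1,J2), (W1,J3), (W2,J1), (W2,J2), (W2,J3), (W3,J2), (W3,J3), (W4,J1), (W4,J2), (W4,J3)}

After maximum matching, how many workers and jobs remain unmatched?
Unmatched: 1 workers, 0 jobs

Maximum matching size: 3
Workers: 4 total, 3 matched, 1 unmatched
Jobs: 3 total, 3 matched, 0 unmatched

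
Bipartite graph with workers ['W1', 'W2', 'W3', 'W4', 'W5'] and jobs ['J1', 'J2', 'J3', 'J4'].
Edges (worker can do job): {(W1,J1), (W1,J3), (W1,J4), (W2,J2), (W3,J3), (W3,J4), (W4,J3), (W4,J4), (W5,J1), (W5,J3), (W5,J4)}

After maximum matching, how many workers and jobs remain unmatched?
Unmatched: 1 workers, 0 jobs

Maximum matching size: 4
Workers: 5 total, 4 matched, 1 unmatched
Jobs: 4 total, 4 matched, 0 unmatched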